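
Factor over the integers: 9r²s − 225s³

Factor out 9s, leaving r² − 25s², which is a difference of two squares.

9s(r + 5s)(r − 5s)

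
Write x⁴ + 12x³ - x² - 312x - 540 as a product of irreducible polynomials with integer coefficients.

Among the possible rational roots, x = 5 is a root, so (x - 5) is a factor; dividing leaves x³ + 17x² + 84x + 108.
Then x = -6 is a root, so (x + 6) is a factor; dividing leaves x² + 11x + 18.
The remaining quadratic factors as (x + 9)(x + 2).

(x + 2)(x + 6)(x + 9)(x - 5)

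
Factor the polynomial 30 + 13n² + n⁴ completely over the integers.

Substitute u = n² to get a quadratic in u, then factor.
n² + 3 is irreducible over ℤ (always positive, so no real roots).
n² + 10 is irreducible over ℤ (always positive, so no real roots).

(n² + 10)(n² + 3)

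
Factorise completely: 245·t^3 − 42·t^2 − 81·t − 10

Testing divisors of the constant over divisors of the leading coefficient, t = 5/7 is a root, so (7·t − 5) is a factor; dividing leaves 35·t^2 + 19·t + 2.
The remaining quadratic factors as (5·t + 2)(7·t + 1).

(5·t + 2)·(7·t + 1)·(7·t − 5)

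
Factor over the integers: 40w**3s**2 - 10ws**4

10s**2w(2w - s)(2w + s)

Every term has a factor of 10ws**2. Then 4w**2 - s**2 = (2w)² − (s)².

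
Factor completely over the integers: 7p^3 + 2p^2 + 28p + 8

(7p + 2)(p^2 + 4)

Group as (7p^3 + 28p) + (2p^2 + 8) = 7p(p^2 + 4) + 2(p^2 + 4).
Both groups share the factor (p^2 + 4).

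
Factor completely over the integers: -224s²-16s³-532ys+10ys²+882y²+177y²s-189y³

-(9y-8s)(3y-s-14)(7y+2s)

Group: 9y(-21y²+ys+98y+2s²+28s) - 8s(-21y²+ys+98y+2s²+28s); both groups contain (-21y²+ys+98y+2s²+28s), so (9y-8s) is a factor with cofactor -21y²+ys+98y+2s²+28s.
The cofactor groups again: -21y²+ys+98y+2s²+28s = -3y(7y+2s) + (s+14)(7y+2s); both groups contain (7y+2s), giving -(3y-s-14)(7y+2s).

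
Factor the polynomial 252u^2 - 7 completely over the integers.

7(6u + 1)(6u - 1)

Every term has a factor of 7. Then 36u^2 - 1 = (6u)² − (1)².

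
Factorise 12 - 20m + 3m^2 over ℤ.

(3m - 2)(m - 6)

Need a pair with product 3·12 = 36 and sum -20: that's -2 and -18.
Split the middle term: 3m^2 - 2m - 18m + 12 = m(3m - 2) - 6(3m - 2).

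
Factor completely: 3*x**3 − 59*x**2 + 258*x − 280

(3*x − 5)*(x − 14)*(x − 4)

Testing divisors of the constant over divisors of the leading coefficient, x = 4 is a root, giving the factor (x − 4) and quotient 3*x**2 − 47*x + 70.
The remaining quadratic factors as (x − 14)(3*x − 5).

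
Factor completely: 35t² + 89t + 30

(5t + 2)(7t + 15)

Need a pair with product 35·30 = 1050 and sum 89: that's 75 and 14.
Split the middle term: 35t² + 75t + 14t + 30 = 5t(7t + 15) + 2(7t + 15).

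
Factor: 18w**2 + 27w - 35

(3w + 7)(6w - 5)

Need a pair with product 18·(-35) = -630 and sum 27: that's 42 and -15.
Split the middle term: 18w**2 + 42w - 15w - 35 = 6w(3w + 7) - 5(3w + 7).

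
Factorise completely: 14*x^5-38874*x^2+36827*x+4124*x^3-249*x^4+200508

(2*x-7)*(7*x+12)*(x-11)*(x^2-5*x+217)

By the rational root theorem, x = -12/7 is a root, giving the factor (7*x+12) and quotient 2*x^4-39*x^3+656*x^2-6678*x+16709.
Continuing, x = 11 is a root, giving the factor (x-11) and quotient 2*x^3-17*x^2+469*x-1519.
Then x = 7/2 is a root, giving the factor (2*x-7) and quotient x^2-5*x+217.
The quadratic x^2-5*x+217 has discriminant -843 < 0 and is irreducible over ℤ.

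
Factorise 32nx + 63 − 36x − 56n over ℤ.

(4x − 7)(8n − 9)

Group as (32nx − 56n) + (−36x + 63) = 8n(4x − 7) − 9(4x − 7).
Both groups share the factor (4x − 7).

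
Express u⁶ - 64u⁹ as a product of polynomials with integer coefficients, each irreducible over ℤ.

Pull out the common factor u⁶, leaving -64u³ + 1.
Recognize a difference of cubes with the parts 1 and 4u.

-u⁶(4u - 1)(16u² + 4u + 1)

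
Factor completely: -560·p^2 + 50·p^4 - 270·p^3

Pull out the common factor 10·p^2, then factor the remaining trinomial.

10·p^2·(5·p + 8)·(p - 7)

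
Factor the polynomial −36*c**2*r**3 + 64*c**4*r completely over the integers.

4*c**2*r*(4*c + 3*r)*(4*c − 3*r)

Pull out the common factor 4*c**2*r; 16*c**2 − 9*r**2 is a difference of squares.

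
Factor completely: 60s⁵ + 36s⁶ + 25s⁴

Every term has a factor of s⁴; factoring it out leaves 36s² + 60s + 25.
Recognize a perfect-square trinomial with the parts 5 and 6s.

s⁴(6s + 5)²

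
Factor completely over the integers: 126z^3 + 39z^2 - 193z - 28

(3z + 4)(6z - 7)(7z + 1)

By the rational root theorem, z = 7/6 is a root, giving the factor (6z - 7) and quotient 21z^2 + 31z + 4.
The remaining quadratic factors as (3z + 4)(7z + 1).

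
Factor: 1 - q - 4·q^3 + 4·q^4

Group as (4·q^4 - q) + (-4·q^3 + 1) = q·(4·q^3 - 1) - (4·q^3 - 1).
Both groups share the factor (4·q^3 - 1).

(q - 1)·(4·q^3 - 1)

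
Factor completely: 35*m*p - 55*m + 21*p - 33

(5*m + 3)*(7*p - 11)

Group as (35*m*p - 55*m) + (21*p - 33) = 5*m*(7*p - 11) + 3*(7*p - 11).
Both groups share the factor (7*p - 11).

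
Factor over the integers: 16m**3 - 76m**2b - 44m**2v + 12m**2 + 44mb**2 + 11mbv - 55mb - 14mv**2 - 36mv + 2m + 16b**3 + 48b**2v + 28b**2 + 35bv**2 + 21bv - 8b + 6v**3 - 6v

(4m - 4b - v + 1)(m - 4b - 3v)(4m + b + 2v + 2)

Group: m(16m**2 - 12mb + 4mv + 12m - 4b**2 - 9bv - 7b - 2v**2 + 2) + (-4b - 3v)(16m**2 - 12mb + 4mv + 12m - 4b**2 - 9bv - 7b - 2v**2 + 2); both groups contain (16m**2 - 12mb + 4mv + 12m - 4b**2 - 9bv - 7b - 2v**2 + 2), so (m - 4b - 3v) is a factor with cofactor 16m**2 - 12mb + 4mv + 12m - 4b**2 - 9bv - 7b - 2v**2 + 2.
The cofactor groups again: 16m**2 - 12mb + 4mv + 12m - 4b**2 - 9bv - 7b - 2v**2 + 2 = 4m(4m + b + 2v + 2) + (-4b - v + 1)(4m + b + 2v + 2); both groups contain (4m + b + 2v + 2), giving (4m - 4b - v + 1)(4m + b + 2v + 2).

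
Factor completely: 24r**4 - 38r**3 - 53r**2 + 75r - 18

(2r + 3)(3r - 1)(4r - 3)(r - 2)

Trying the rational-root candidates, r = 1/3 is a root, so (3r - 1) is a factor; dividing leaves 8r**3 - 10r**2 - 21r + 18.
Continuing, r = -3/2 is a root, so (2r + 3) divides it; the quotient is 4r**2 - 11r + 6.
The remaining quadratic factors as (4r - 3)(r - 2).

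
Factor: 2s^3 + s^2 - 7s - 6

Testing divisors of the constant over divisors of the leading coefficient, s = -3/2 is a root, so (2s + 3) is a factor; dividing leaves s^2 - s - 2.
The remaining quadratic factors as (s + 1)(s - 2).

(2s + 3)(s + 1)(s - 2)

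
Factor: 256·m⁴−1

Write as (16·m²)² − (1)², then factor 16·m²−1 once more.

(4·m+1)·(4·m−1)·(16·m²+1)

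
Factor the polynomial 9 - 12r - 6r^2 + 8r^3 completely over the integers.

Group as (8r^3 - 12r) + (-6r^2 + 9) = 4r(2r^2 - 3) - 3(2r^2 - 3).
Both groups share the factor (2r^2 - 3).

(4r - 3)(2r^2 - 3)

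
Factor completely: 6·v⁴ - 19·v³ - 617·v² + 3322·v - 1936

Testing divisors of the constant over divisors of the leading coefficient, v = -11 is a root, so (v + 11) divides it; the quotient is 6·v³ - 85·v² + 318·v - 176.
Continuing, v = 11/2 is a root, so (2·v - 11) divides it; the quotient is 3·v² - 26·v + 16.
The remaining quadratic factors as (3·v - 2)(v - 8).

(2·v - 11)·(3·v - 2)·(v + 11)·(v - 8)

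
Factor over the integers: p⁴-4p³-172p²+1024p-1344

(p+14)(p-12)(p-2)(p-4)

By the rational root theorem, p = 4 is a root, so (p-4) divides it; the quotient is p³-172p+336.
Continuing, p = -14 is a root, giving the factor (p+14) and quotient p²-14p+24.
The remaining quadratic factors as (p-12)(p-2).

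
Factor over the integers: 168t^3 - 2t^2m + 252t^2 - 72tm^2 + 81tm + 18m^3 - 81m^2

Group: 4t(42t^2 - 32tm + 63t + 6m^2 - 27m) + 3m(42t^2 - 32tm + 63t + 6m^2 - 27m); both groups contain (42t^2 - 32tm + 63t + 6m^2 - 27m), so (4t + 3m) is a factor with cofactor 42t^2 - 32tm + 63t + 6m^2 - 27m.
The cofactor groups again: 42t^2 - 32tm + 63t + 6m^2 - 27m = 7t(6t - 2m + 9) - 3m(6t - 2m + 9); both groups contain (6t - 2m + 9), giving (7t - 3m)(6t - 2m + 9).

(6t - 2m + 9)(7t - 3m)(4t + 3m)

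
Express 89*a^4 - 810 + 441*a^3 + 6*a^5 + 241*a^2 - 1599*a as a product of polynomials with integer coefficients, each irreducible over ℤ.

By the rational root theorem, a = -1/2 is a root, so (2*a + 1) divides it; the quotient is 3*a^4 + 43*a^3 + 199*a^2 + 21*a - 810.
Next, a = -3 is a root, so (a + 3) is a factor; dividing leaves 3*a^3 + 34*a^2 + 97*a - 270.
Next, a = 5/3 is a root, giving the factor (3*a - 5) and quotient a^2 + 13*a + 54.
The quadratic a^2 + 13*a + 54 has discriminant -47 < 0 and is irreducible over ℤ.

(2*a + 1)*(3*a - 5)*(a + 3)*(a^2 + 13*a + 54)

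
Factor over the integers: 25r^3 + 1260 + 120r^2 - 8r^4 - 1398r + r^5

(r + 5)(r - 1)(r - 6)(r^2 - 6r + 42)

By the rational root theorem, r = -5 is a root, giving the factor (r + 5) and quotient r^4 - 13r^3 + 90r^2 - 330r + 252.
Continuing, r = 6 is a root, so (r - 6) divides it; the quotient is r^3 - 7r^2 + 48r - 42.
Continuing, r = 1 is a root, so (r - 1) is a factor; dividing leaves r^2 - 6r + 42.
The quadratic r^2 - 6r + 42 has discriminant -132 < 0 and is irreducible over ℤ.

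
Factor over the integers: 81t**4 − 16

(3t + 2)(3t − 2)(9t**2 + 4)

(3t)⁴ − (2)⁴ = ((3t)² − (2)²)((3t)² + (2)²); the first factor splits again, the second (9t**2 + 4) is irreducible.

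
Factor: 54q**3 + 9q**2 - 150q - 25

(3q + 5)(3q - 5)(6q + 1)

Trying the rational-root candidates, q = 5/3 is a root, so (3q - 5) divides it; the quotient is 18q**2 + 33q + 5.
The remaining quadratic factors as (6q + 1)(3q + 5).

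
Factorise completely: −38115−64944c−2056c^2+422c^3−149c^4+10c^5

Testing divisors of the constant over divisors of the leading coefficient, c = −11/2 is a root, so (2c+11) divides it; the quotient is 5c^4−102c^3+772c^2−5274c−3465.
Then c = −3/5 is a root, so (5c+3) is a factor; dividing leaves c^3−21c^2+167c−1155.
Next, c = 15 is a root, so (c−15) divides it; the quotient is c^2−6c+77.
The quadratic c^2−6c+77 has discriminant −272 < 0 and is irreducible over ℤ.

(2c+11)(5c+3)(c−15)(c^2−6c+77)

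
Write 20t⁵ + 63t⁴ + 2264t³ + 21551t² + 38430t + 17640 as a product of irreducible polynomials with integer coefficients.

(4t + 3)(5t + 7)(t + 6)(t² − 5t + 140)

Among the possible rational roots, t = −3/4 is a root, so (4t + 3) is a factor; dividing leaves 5t⁴ + 12t³ + 557t² + 4970t + 5880.
Continuing, t = −6 is a root, so (t + 6) is a factor; dividing leaves 5t³ − 18t² + 665t + 980.
Continuing, t = −7/5 is a root, giving the factor (5t + 7) and quotient t² − 5t + 140.
The quadratic t² − 5t + 140 has discriminant −535 < 0 and is irreducible over ℤ.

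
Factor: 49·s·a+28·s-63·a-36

Group as (49·s·a+28·s) + (-63·a-36) = 7·s·(7·a+4) - 9·(7·a+4).
Both groups share the factor (7·a+4).

(7·a+4)·(7·s-9)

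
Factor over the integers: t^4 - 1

Difference of squares twice: with A = t and B = 1, A⁴ − B⁴ = (A² − B²)(A² + B²), and A² − B² factors again.

(t + 1)(t - 1)(t^2 + 1)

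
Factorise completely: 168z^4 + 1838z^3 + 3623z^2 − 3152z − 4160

(4z + 13)(6z + 5)(7z − 8)(z + 8)

Trying the rational-root candidates, z = −8 is a root, giving the factor (z + 8) and quotient 168z^3 + 494z^2 − 329z − 520.
Next, z = 8/7 is a root, so (7z − 8) divides it; the quotient is 24z^2 + 98z + 65.
The remaining quadratic factors as (4z + 13)(6z + 5).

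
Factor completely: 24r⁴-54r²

Pull out the common factor 6r²; 4r²-9 is a difference of squares.

6r²(2r+3)(2r-3)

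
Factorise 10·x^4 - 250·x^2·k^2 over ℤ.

Pull out the common factor 10·x^2; x^2 - 25·k^2 is a difference of squares.

10·x^2·(x - 5·k)·(x + 5·k)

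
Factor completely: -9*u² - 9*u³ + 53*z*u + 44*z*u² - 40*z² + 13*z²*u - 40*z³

Group: 8*z*(-5*z² - 4*z*u - 5*z + u² + u) - 9*u*(-5*z² - 4*z*u - 5*z + u² + u); both groups contain (-5*z² - 4*z*u - 5*z + u² + u), so (8*z - 9*u) is a factor with cofactor -5*z² - 4*z*u - 5*z + u² + u.
The cofactor groups again: -5*z² - 4*z*u - 5*z + u² + u = -z*(5*z - u) + (-u - 1)*(5*z - u); both groups contain (5*z - u), giving -(z + u + 1)*(5*z - u).

-(8*z - 9*u)*(5*z - u)*(z + u + 1)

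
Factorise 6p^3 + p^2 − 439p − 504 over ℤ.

Trying the rational-root candidates, p = −8 is a root, so (p + 8) divides it; the quotient is 6p^2 − 47p − 63.
The remaining quadratic factors as (p − 9)(6p + 7).

(6p + 7)(p + 8)(p − 9)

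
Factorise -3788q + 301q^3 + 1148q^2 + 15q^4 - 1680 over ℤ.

(3q - 7)(5q + 2)(q + 10)(q + 12)

By the rational root theorem, q = -10 is a root, so (q + 10) divides it; the quotient is 15q^3 + 151q^2 - 362q - 168.
Continuing, q = -2/5 is a root, giving the factor (5q + 2) and quotient 3q^2 + 29q - 84.
The remaining quadratic factors as (3q - 7)(q + 12).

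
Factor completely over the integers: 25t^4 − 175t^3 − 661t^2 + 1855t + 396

(5t + 1)(5t − 11)(t + 4)(t − 9)

By the rational root theorem, t = −4 is a root, so (t + 4) is a factor; dividing leaves 25t^3 − 275t^2 + 439t + 99.
Then t = 9 is a root, so (t − 9) is a factor; dividing leaves 25t^2 − 50t − 11.
The remaining quadratic factors as (5t − 11)(5t + 1).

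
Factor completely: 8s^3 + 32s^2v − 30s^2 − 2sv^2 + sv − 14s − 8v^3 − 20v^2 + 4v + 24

(2s + v + 2)(4s − 2v − 3)(s + 4v − 4)

Group: 4s(2s^2 + 9sv − 6s + 4v^2 + 4v − 8) + (−2v − 3)(2s^2 + 9sv − 6s + 4v^2 + 4v − 8); both groups contain (2s^2 + 9sv − 6s + 4v^2 + 4v − 8), so (4s − 2v − 3) is a factor with cofactor 2s^2 + 9sv − 6s + 4v^2 + 4v − 8.
The cofactor groups again: 2s^2 + 9sv − 6s + 4v^2 + 4v − 8 = 2s(s + 4v − 4) + (v + 2)(s + 4v − 4); both groups contain (s + 4v − 4), giving (2s + v + 2)(s + 4v − 4).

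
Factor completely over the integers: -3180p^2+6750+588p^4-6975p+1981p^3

By the rational root theorem, p = -15/4 is a root, so (4p+15) divides it; the quotient is 147p^3-56p^2-585p+450.
Next, p = 5/3 is a root, so (3p-5) is a factor; dividing leaves 49p^2+63p-90.
The remaining quadratic factors as (7p+15)(7p-6).

(3p-5)(4p+15)(7p+15)(7p-6)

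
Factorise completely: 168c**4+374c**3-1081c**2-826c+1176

(2c+7)(3c+4)(4c-7)(7c-6)

Among the possible rational roots, c = 7/4 is a root, so (4c-7) divides it; the quotient is 42c**3+167c**2+22c-168.
Then c = 6/7 is a root, so (7c-6) is a factor; dividing leaves 6c**2+29c+28.
The remaining quadratic factors as (2c+7)(3c+4).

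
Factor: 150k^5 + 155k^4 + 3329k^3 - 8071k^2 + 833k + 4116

Among the possible rational roots, k = 7/5 is a root, so (5k - 7) divides it; the quotient is 30k^4 + 73k^3 + 768k^2 - 539k - 588.
Next, k = -3/5 is a root, giving the factor (5k + 3) and quotient 6k^3 + 11k^2 + 147k - 196.
Then k = 7/6 is a root, giving the factor (6k - 7) and quotient k^2 + 3k + 28.
The quadratic k^2 + 3k + 28 has discriminant -103 < 0 and is irreducible over ℤ.

(5k + 3)(5k - 7)(6k - 7)(k^2 + 3k + 28)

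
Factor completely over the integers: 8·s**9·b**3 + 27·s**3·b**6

Factor out s**3·b**3 first: what remains is 8·s**6 + 27·b**3.
Recognize a sum of cubes with the parts 2·s**2 and 3·b.

b**3·s**3·(2·s**2 + 3·b)·(4·s**4 - 6·s**2·b + 9·b**2)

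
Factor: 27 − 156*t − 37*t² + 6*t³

By the rational root theorem, t = 1/6 is a root, giving the factor (6*t − 1) and quotient t² − 6*t − 27.
The remaining quadratic factors as (t − 9)(t + 3).

(6*t − 1)*(t + 3)*(t − 9)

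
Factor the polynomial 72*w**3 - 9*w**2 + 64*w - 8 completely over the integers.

Group as (72*w**3 + 64*w) + (-9*w**2 - 8) = 8*w*(9*w**2 + 8) - (9*w**2 + 8).
Both groups share the factor (9*w**2 + 8).

(8*w - 1)*(9*w**2 + 8)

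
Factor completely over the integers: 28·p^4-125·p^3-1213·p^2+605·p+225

Testing divisors of the constant over divisors of the leading coefficient, p = -5 is a root, so (p+5) divides it; the quotient is 28·p^3-265·p^2+112·p+45.
Continuing, p = 9 is a root, so (p-9) divides it; the quotient is 28·p^2-13·p-5.
The remaining quadratic factors as (7·p-5)(4·p+1).

(4·p+1)·(7·p-5)·(p+5)·(p-9)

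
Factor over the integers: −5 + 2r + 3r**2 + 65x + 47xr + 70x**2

(5x + 3r + 5)(14x + r − 1)

Group: 5x(14x + r − 1) + (3r + 5)(14x + r − 1); both groups contain (14x + r − 1).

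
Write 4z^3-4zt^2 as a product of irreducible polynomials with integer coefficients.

Every term has a factor of 4z. Then z^2-t^2 = (z)² − (t)².

4z(z-t)(z+t)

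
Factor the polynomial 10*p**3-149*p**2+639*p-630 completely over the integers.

Testing divisors of the constant over divisors of the leading coefficient, p = 15/2 is a root, so (2*p-15) is a factor; dividing leaves 5*p**2-37*p+42.
The remaining quadratic factors as (p-6)(5*p-7).

(2*p-15)*(5*p-7)*(p-6)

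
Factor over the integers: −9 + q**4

Substitute u = q**2 to get a quadratic in u, then factor.
q**2 + 3 is irreducible over ℤ (always positive, so no real roots).
q**2 − 3 is irreducible over ℤ (3 is not a perfect square).

(q**2 + 3)(q**2 − 3)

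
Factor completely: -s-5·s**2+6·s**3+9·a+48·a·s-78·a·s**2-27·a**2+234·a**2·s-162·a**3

Group: 6·a·(-27·a**2+12·a·s-9·a-s**2+s) + (-6·s-1)·(-27·a**2+12·a·s-9·a-s**2+s); both groups contain (-27·a**2+12·a·s-9·a-s**2+s), so (6·a-6·s-1) is a factor with cofactor -27·a**2+12·a·s-9·a-s**2+s.
The cofactor groups again: -27·a**2+12·a·s-9·a-s**2+s = -9·a·(3·a-s+1) + s·(3·a-s+1); both groups contain (3·a-s+1), giving -(9·a-s)·(3·a-s+1).

-(3·a-s+1)·(6·a-6·s-1)·(9·a-s)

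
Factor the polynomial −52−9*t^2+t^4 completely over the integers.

(t^2+4)*(t^2−13)

Substitute u = t^2 to get a quadratic in u, then factor.
t^2+4 is irreducible over ℤ (sum of squares).
t^2−13 is irreducible over ℤ (13 is not a perfect square).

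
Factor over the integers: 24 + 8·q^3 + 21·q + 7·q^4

(7·q + 8)·(q^3 + 3)

Group as (7·q^4 + 21·q) + (8·q^3 + 24) = 7·q·(q^3 + 3) + 8·(q^3 + 3).
Both groups share the factor (q^3 + 3).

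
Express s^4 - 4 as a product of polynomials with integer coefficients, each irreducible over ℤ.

Substitute u = s^2 to get a quadratic in u, then factor.
s^2 - 2 is irreducible over ℤ (2 is not a perfect square).
s^2 + 2 is irreducible over ℤ (always positive, so no real roots).

(s^2 + 2)·(s^2 - 2)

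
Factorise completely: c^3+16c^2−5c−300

Testing divisors of the constant over divisors of the leading coefficient, c = −15 is a root, so (c+15) divides it; the quotient is c^2+c−20.
The remaining quadratic factors as (c−4)(c+5).

(c+15)(c+5)(c−4)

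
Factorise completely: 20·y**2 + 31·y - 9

Need a pair with product 20·(-9) = -180 and sum 31: that's 36 and -5.
Split the middle term: 20·y**2 + 36·y - 5·y - 9 = 4·y·(5·y + 9) - (5·y + 9).

(4·y - 1)·(5·y + 9)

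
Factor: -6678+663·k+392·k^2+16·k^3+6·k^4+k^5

(k+6)·(k+7)·(k-3)·(k^2-4·k+53)

By the rational root theorem, k = -7 is a root, so (k+7) is a factor; dividing leaves k^4-k^3+23·k^2+231·k-954.
Next, k = -6 is a root, giving the factor (k+6) and quotient k^3-7·k^2+65·k-159.
Then k = 3 is a root, so (k-3) is a factor; dividing leaves k^2-4·k+53.
The quadratic k^2-4·k+53 has discriminant -196 < 0 and is irreducible over ℤ.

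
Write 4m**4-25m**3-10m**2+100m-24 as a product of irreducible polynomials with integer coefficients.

(4m-1)(m+2)(m-2)(m-6)

Testing divisors of the constant over divisors of the leading coefficient, m = -2 is a root, giving the factor (m+2) and quotient 4m**3-33m**2+56m-12.
Continuing, m = 2 is a root, so (m-2) is a factor; dividing leaves 4m**2-25m+6.
The remaining quadratic factors as (4m-1)(m-6).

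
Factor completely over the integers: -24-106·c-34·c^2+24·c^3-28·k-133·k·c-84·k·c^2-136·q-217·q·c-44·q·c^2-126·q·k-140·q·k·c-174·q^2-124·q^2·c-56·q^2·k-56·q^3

-(7·q+7·k-2·c+6)·(2·q+3·c+4)·(4·q+4·c+1)

Group: 7·q·(-8·q^2-20·q·c-18·q-12·c^2-19·c-4) + (7·k-2·c+6)·(-8·q^2-20·q·c-18·q-12·c^2-19·c-4); both groups contain (-8·q^2-20·q·c-18·q-12·c^2-19·c-4), so (7·q+7·k-2·c+6) is a factor with cofactor -8·q^2-20·q·c-18·q-12·c^2-19·c-4.
The cofactor groups again: -8·q^2-20·q·c-18·q-12·c^2-19·c-4 = -2·q·(4·q+4·c+1) + (-3·c-4)·(4·q+4·c+1); both groups contain (4·q+4·c+1), giving -(2·q+3·c+4)·(4·q+4·c+1).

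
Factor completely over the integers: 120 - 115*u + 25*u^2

5*(5*u - 8)*(u - 3)

Pull out the common factor 5, then factor the remaining trinomial.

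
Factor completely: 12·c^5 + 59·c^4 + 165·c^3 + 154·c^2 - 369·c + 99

Among the possible rational roots, c = -3 is a root, giving the factor (c + 3) and quotient 12·c^4 + 23·c^3 + 96·c^2 - 134·c + 33.
Next, c = 1/3 is a root, so (3·c - 1) divides it; the quotient is 4·c^3 + 9·c^2 + 35·c - 33.
Then c = 3/4 is a root, so (4·c - 3) is a factor; dividing leaves c^2 + 3·c + 11.
The quadratic c^2 + 3·c + 11 has discriminant -35 < 0 and is irreducible over ℤ.

(3·c - 1)·(4·c - 3)·(c + 3)·(c^2 + 3·c + 11)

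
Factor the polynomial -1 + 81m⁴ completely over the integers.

Write as (9m²)² − (1)², then factor 9m² - 1 once more.

(3m + 1)(3m - 1)(9m² + 1)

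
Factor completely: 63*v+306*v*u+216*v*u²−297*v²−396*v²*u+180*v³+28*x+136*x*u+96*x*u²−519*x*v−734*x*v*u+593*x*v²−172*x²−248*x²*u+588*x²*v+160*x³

(5*x+4*v−4*u−1)*(8*x+5*v−6*u−7)*(4*x+9*v)

Group: 4*x*(40*x²+57*x*v−62*x*u−43*x+20*v²−44*v*u−33*v+24*u²+34*u+7) + 9*v*(40*x²+57*x*v−62*x*u−43*x+20*v²−44*v*u−33*v+24*u²+34*u+7); both groups contain (40*x²+57*x*v−62*x*u−43*x+20*v²−44*v*u−33*v+24*u²+34*u+7), so (4*x+9*v) is a factor with cofactor 40*x²+57*x*v−62*x*u−43*x+20*v²−44*v*u−33*v+24*u²+34*u+7.
The cofactor groups again: 40*x²+57*x*v−62*x*u−43*x+20*v²−44*v*u−33*v+24*u²+34*u+7 = 8*x*(5*x+4*v−4*u−1) + (5*v−6*u−7)*(5*x+4*v−4*u−1); both groups contain (5*x+4*v−4*u−1), giving (8*x+5*v−6*u−7)*(5*x+4*v−4*u−1).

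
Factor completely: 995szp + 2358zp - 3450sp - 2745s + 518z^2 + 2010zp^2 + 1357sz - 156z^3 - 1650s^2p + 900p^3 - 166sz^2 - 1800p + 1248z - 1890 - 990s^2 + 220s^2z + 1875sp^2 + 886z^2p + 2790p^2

(10s - 13z - 15p + 15)(2z - 15p - 9)(11s + 6z + 4p + 14)

Group: 2z(110s^2 - 83sz - 125sp + 305s - 78z^2 - 142zp - 92z - 60p^2 - 150p + 210) + (-15p - 9)(110s^2 - 83sz - 125sp + 305s - 78z^2 - 142zp - 92z - 60p^2 - 150p + 210); both groups contain (110s^2 - 83sz - 125sp + 305s - 78z^2 - 142zp - 92z - 60p^2 - 150p + 210), so (2z - 15p - 9) is a factor with cofactor 110s^2 - 83sz - 125sp + 305s - 78z^2 - 142zp - 92z - 60p^2 - 150p + 210.
The cofactor groups again: 110s^2 - 83sz - 125sp + 305s - 78z^2 - 142zp - 92z - 60p^2 - 150p + 210 = 10s(11s + 6z + 4p + 14) + (-13z - 15p + 15)(11s + 6z + 4p + 14); both groups contain (11s + 6z + 4p + 14), giving (10s - 13z - 15p + 15)(11s + 6z + 4p + 14).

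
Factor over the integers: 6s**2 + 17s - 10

(2s - 1)(3s + 10)

Need a pair with product 6·(-10) = -60 and sum 17: that's -3 and 20.
Split the middle term: 6s**2 - 3s + 20s - 10 = 3s(2s - 1) + 10(2s - 1).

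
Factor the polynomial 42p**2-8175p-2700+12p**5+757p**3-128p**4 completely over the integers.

Testing divisors of the constant over divisors of the leading coefficient, p = -1/3 is a root, so (3p+1) is a factor; dividing leaves 4p**4-44p**3+267p**2-75p-2700.
Continuing, p = 9/2 is a root, so (2p-9) divides it; the quotient is 2p**3-13p**2+75p+300.
Continuing, p = -5/2 is a root, giving the factor (2p+5) and quotient p**2-9p+60.
The quadratic p**2-9p+60 has discriminant -159 < 0 and is irreducible over ℤ.

(2p+5)(2p-9)(3p+1)(p**2-9p+60)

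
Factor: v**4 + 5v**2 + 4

Substitute u = v**2 to get a quadratic in u, then factor.
v**2 + 1 is irreducible over ℤ (sum of squares).
v**2 + 4 is irreducible over ℤ (sum of squares).

(v**2 + 1)(v**2 + 4)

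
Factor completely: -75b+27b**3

Every term has a factor of 3b. Then 9b**2-25 = (3b)² − (5)².

3b(3b+5)(3b-5)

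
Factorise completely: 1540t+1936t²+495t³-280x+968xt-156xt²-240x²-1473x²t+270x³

(2x-11t)(9x-5t-14)(15x+9t+10)

Group: 15x(18x²-109xt-28x+55t²+154t) + (9t+10)(18x²-109xt-28x+55t²+154t); both groups contain (18x²-109xt-28x+55t²+154t), so (15x+9t+10) is a factor with cofactor 18x²-109xt-28x+55t²+154t.
The cofactor groups again: 18x²-109xt-28x+55t²+154t = 2x(9x-5t-14) - 11t(9x-5t-14); both groups contain (9x-5t-14), giving (2x-11t)(9x-5t-14).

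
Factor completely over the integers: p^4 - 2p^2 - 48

Substitute u = p^2 to get a quadratic in u, then factor.
p^2 - 8 is irreducible over ℤ (8 is not a perfect square).
p^2 + 6 is irreducible over ℤ (always positive, so no real roots).

(p^2 + 6)(p^2 - 8)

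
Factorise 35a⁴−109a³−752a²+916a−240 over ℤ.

Testing divisors of the constant over divisors of the leading coefficient, a = 6 is a root, so (a−6) divides it; the quotient is 35a³+101a²−146a+40.
Next, a = −4 is a root, so (a+4) is a factor; dividing leaves 35a²−39a+10.
The remaining quadratic factors as (7a−5)(5a−2).

(5a−2)(7a−5)(a+4)(a−6)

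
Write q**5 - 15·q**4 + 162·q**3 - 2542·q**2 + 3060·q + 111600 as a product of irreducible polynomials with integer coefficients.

By the rational root theorem, q = -5 is a root, giving the factor (q + 5) and quotient q**4 - 20·q**3 + 262·q**2 - 3852·q + 22320.
Then q = 12 is a root, so (q - 12) is a factor; dividing leaves q**3 - 8·q**2 + 166·q - 1860.
Then q = 10 is a root, giving the factor (q - 10) and quotient q**2 + 2·q + 186.
The quadratic q**2 + 2·q + 186 has discriminant -740 < 0 and is irreducible over ℤ.

(q + 5)·(q - 10)·(q - 12)·(q**2 + 2·q + 186)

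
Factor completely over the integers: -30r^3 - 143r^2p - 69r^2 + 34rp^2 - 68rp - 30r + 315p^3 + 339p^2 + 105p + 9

-(5r - 7p - 1)(3r + 5p + 3)(2r + 9p + 3)

Group: 3r(-10r^2 - 31rp - 13r + 63p^2 + 30p + 3) + (5p + 3)(-10r^2 - 31rp - 13r + 63p^2 + 30p + 3); both groups contain (-10r^2 - 31rp - 13r + 63p^2 + 30p + 3), so (3r + 5p + 3) is a factor with cofactor -10r^2 - 31rp - 13r + 63p^2 + 30p + 3.
The cofactor groups again: -10r^2 - 31rp - 13r + 63p^2 + 30p + 3 = -5r(2r + 9p + 3) + (7p + 1)(2r + 9p + 3); both groups contain (2r + 9p + 3), giving -(5r - 7p - 1)(2r + 9p + 3).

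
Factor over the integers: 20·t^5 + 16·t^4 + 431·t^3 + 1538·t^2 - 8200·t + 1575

Trying the rational-root candidates, t = -9/2 is a root, so (2·t + 9) is a factor; dividing leaves 10·t^4 - 37·t^3 + 382·t^2 - 950·t + 175.
Then t = 1/5 is a root, so (5·t - 1) divides it; the quotient is 2·t^3 - 7·t^2 + 75·t - 175.
Continuing, t = 5/2 is a root, so (2·t - 5) is a factor; dividing leaves t^2 - t + 35.
The quadratic t^2 - t + 35 has discriminant -139 < 0 and is irreducible over ℤ.

(2·t + 9)·(2·t - 5)·(5·t - 1)·(t^2 - t + 35)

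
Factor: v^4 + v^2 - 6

Substitute u = v^2 to get a quadratic in u, then factor.
v^2 - 2 is irreducible over ℤ (2 is not a perfect square).
v^2 + 3 is irreducible over ℤ (always positive, so no real roots).

(v^2 + 3)*(v^2 - 2)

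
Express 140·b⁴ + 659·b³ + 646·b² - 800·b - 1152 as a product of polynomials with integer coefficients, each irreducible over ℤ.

Trying the rational-root candidates, b = -8/5 is a root, so (5·b + 8) is a factor; dividing leaves 28·b³ + 87·b² - 10·b - 144.
Next, b = -2 is a root, so (b + 2) is a factor; dividing leaves 28·b² + 31·b - 72.
The remaining quadratic factors as (4·b + 9)(7·b - 8).

(4·b + 9)·(5·b + 8)·(7·b - 8)·(b + 2)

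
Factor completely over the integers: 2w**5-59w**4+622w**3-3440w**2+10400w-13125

By the rational root theorem, w = 15 is a root, so (w-15) is a factor; dividing leaves 2w**4-29w**3+187w**2-635w+875.
Next, w = 7/2 is a root, giving the factor (2w-7) and quotient w**3-11w**2+55w-125.
Then w = 5 is a root, so (w-5) is a factor; dividing leaves w**2-6w+25.
The quadratic w**2-6w+25 has discriminant -64 < 0 and is irreducible over ℤ.

(2w-7)(w-15)(w-5)(w**2-6w+25)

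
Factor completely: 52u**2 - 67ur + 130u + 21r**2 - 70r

(4u - 3r + 10)(13u - 7r)

Group: 13u(4u - 3r + 10) - 7r(4u - 3r + 10); both groups contain (4u - 3r + 10).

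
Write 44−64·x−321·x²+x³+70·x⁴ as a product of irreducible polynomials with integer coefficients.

Among the possible rational roots, x = 2/7 is a root, giving the factor (7·x−2) and quotient 10·x³+3·x²−45·x−22.
Next, x = 11/5 is a root, giving the factor (5·x−11) and quotient 2·x²+5·x+2.
The remaining quadratic factors as (2·x+1)(x+2).

(2·x+1)·(5·x−11)·(7·x−2)·(x+2)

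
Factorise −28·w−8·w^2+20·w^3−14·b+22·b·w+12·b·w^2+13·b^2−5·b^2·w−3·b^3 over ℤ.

Group: b·(−3·b^2−11·b·w+7·b−10·w^2+14·w) + (−2·w−2)·(−3·b^2−11·b·w+7·b−10·w^2+14·w); both groups contain (−3·b^2−11·b·w+7·b−10·w^2+14·w), so (b−2·w−2) is a factor with cofactor −3·b^2−11·b·w+7·b−10·w^2+14·w.
The cofactor groups again: −3·b^2−11·b·w+7·b−10·w^2+14·w = −3·b·(b+2·w) + (−5·w+7)·(b+2·w); both groups contain (b+2·w), giving −(3·b+5·w−7)·(b+2·w).

−(3·b+5·w−7)·(b+2·w)·(b−2·w−2)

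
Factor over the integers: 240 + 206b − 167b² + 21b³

(3b − 8)(7b + 5)(b − 6)

Testing divisors of the constant over divisors of the leading coefficient, b = 8/3 is a root, giving the factor (3b − 8) and quotient 7b² − 37b − 30.
The remaining quadratic factors as (b − 6)(7b + 5).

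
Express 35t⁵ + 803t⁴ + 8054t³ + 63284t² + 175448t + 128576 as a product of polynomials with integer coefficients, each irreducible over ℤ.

(5t + 14)(7t + 8)(t + 14)(t² + 5t + 82)

By the rational root theorem, t = -14 is a root, giving the factor (t + 14) and quotient 35t⁴ + 313t³ + 3672t² + 11876t + 9184.
Continuing, t = -14/5 is a root, so (5t + 14) divides it; the quotient is 7t³ + 43t² + 614t + 656.
Next, t = -8/7 is a root, so (7t + 8) divides it; the quotient is t² + 5t + 82.
The quadratic t² + 5t + 82 has discriminant -303 < 0 and is irreducible over ℤ.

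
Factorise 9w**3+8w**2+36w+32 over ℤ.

(9w+8)(w**2+4)

Group as (9w**3+36w) + (8w**2+32) = 9w(w**2+4) + 8(w**2+4).
Both groups share the factor (w**2+4).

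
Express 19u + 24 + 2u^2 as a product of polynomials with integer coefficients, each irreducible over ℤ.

Need a pair with product 2·24 = 48 and sum 19: that's 3 and 16.
Split the middle term: 2u^2 + 3u + 16u + 24 = u(2u + 3) + 8(2u + 3).

(2u + 3)(u + 8)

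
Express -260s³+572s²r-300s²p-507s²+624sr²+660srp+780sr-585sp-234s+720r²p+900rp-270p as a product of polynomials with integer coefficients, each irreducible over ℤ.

-(4s-12r+3)(13s+15p)(5s+4r+6)

Group: 13s(-20s²+44sr-39s+48r²+60r-18) + 15p(-20s²+44sr-39s+48r²+60r-18); both groups contain (-20s²+44sr-39s+48r²+60r-18), so (13s+15p) is a factor with cofactor -20s²+44sr-39s+48r²+60r-18.
The cofactor groups again: -20s²+44sr-39s+48r²+60r-18 = -4s(5s+4r+6) + (12r-3)(5s+4r+6); both groups contain (5s+4r+6), giving -(4s-12r+3)(5s+4r+6).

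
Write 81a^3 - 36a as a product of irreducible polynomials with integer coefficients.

Pull out the common factor 9a; 9a^2 - 4 is a difference of squares.

9a(3a + 2)(3a - 2)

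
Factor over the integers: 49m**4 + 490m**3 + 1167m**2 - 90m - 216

(7m + 3)(7m - 3)(m + 4)(m + 6)

Trying the rational-root candidates, m = -6 is a root, so (m + 6) is a factor; dividing leaves 49m**3 + 196m**2 - 9m - 36.
Then m = -3/7 is a root, so (7m + 3) divides it; the quotient is 7m**2 + 25m - 12.
The remaining quadratic factors as (m + 4)(7m - 3).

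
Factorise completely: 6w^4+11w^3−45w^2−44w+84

(6w−7)(w+2)(w+3)(w−2)

Testing divisors of the constant over divisors of the leading coefficient, w = −3 is a root, so (w+3) divides it; the quotient is 6w^3−7w^2−24w+28.
Next, w = −2 is a root, giving the factor (w+2) and quotient 6w^2−19w+14.
The remaining quadratic factors as (w−2)(6w−7).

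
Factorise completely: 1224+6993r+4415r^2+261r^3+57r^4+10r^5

(2r+3)(5r+1)(r+8)(r^2-4r+51)

Trying the rational-root candidates, r = -8 is a root, so (r+8) is a factor; dividing leaves 10r^4-23r^3+445r^2+855r+153.
Then r = -1/5 is a root, so (5r+1) divides it; the quotient is 2r^3-5r^2+90r+153.
Continuing, r = -3/2 is a root, so (2r+3) is a factor; dividing leaves r^2-4r+51.
The quadratic r^2-4r+51 has discriminant -188 < 0 and is irreducible over ℤ.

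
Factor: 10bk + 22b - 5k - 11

(2b - 1)(5k + 11)

Group as (10bk + 22b) + (-5k - 11) = 2b(5k + 11) - (5k + 11).
Both groups share the factor (5k + 11).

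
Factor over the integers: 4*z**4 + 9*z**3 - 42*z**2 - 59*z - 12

Testing divisors of the constant over divisors of the leading coefficient, z = -4 is a root, so (z + 4) divides it; the quotient is 4*z**3 - 7*z**2 - 14*z - 3.
Continuing, z = -1 is a root, so (z + 1) divides it; the quotient is 4*z**2 - 11*z - 3.
The remaining quadratic factors as (4*z + 1)(z - 3).

(4*z + 1)*(z + 1)*(z + 4)*(z - 3)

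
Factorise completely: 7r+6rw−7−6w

Group as (6rw+7r) + (−6w−7) = r(6w+7) − (6w+7).
Both groups share the factor (6w+7).

(6w+7)(r−1)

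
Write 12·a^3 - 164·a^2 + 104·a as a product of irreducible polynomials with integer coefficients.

Pull out the common factor 4·a, then factor the remaining trinomial.

4·a·(3·a - 2)·(a - 13)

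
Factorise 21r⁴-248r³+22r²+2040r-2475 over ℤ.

Among the possible rational roots, r = -3 is a root, so (r+3) is a factor; dividing leaves 21r³-311r²+955r-825.
Next, r = 11 is a root, so (r-11) is a factor; dividing leaves 21r²-80r+75.
The remaining quadratic factors as (3r-5)(7r-15).

(3r-5)(7r-15)(r+3)(r-11)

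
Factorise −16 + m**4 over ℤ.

(m)⁴ − (2)⁴ = ((m)² − (2)²)((m)² + (2)²); the first factor splits again, the second (m**2 + 4) is irreducible.

(m + 2)(m − 2)(m**2 + 4)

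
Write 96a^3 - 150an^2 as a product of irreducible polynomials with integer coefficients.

Every term has a factor of 6a. Then 16a^2 - 25n^2 = (4a)² − (5n)².

6a(4a + 5n)(4a - 5n)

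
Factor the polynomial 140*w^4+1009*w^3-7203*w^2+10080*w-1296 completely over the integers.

(4*w-9)*(5*w-12)*(7*w-1)*(w+12)

By the rational root theorem, w = 9/4 is a root, giving the factor (4*w-9) and quotient 35*w^3+331*w^2-1056*w+144.
Next, w = 12/5 is a root, so (5*w-12) is a factor; dividing leaves 7*w^2+83*w-12.
The remaining quadratic factors as (w+12)(7*w-1).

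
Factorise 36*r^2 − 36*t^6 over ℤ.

Every term has a factor of 36; factoring it out leaves −t^6 + r^2.
Recognize a difference of squares with the parts r and t^3.

−36*(t^3 − r)*(t^3 + r)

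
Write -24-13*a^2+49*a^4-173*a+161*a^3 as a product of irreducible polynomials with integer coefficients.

Among the possible rational roots, a = -3 is a root, so (a+3) is a factor; dividing leaves 49*a^3+14*a^2-55*a-8.
Next, a = -8/7 is a root, so (7*a+8) divides it; the quotient is 7*a^2-6*a-1.
The remaining quadratic factors as (7*a+1)(a-1).

(7*a+1)*(7*a+8)*(a+3)*(a-1)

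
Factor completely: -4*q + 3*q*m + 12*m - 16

Group as (3*q*m - 4*q) + (12*m - 16) = q*(3*m - 4) + 4*(3*m - 4).
Both groups share the factor (3*m - 4).

(3*m - 4)*(q + 4)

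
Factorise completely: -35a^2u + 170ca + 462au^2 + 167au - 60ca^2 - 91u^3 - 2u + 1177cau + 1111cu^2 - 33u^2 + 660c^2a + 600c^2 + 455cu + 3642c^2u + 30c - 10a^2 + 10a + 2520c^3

(14c - a + 13u + 1)(12c + 7u + 2)(15c + 5a - u)

Group: 15c(168c^2 - 12ca + 254cu + 40c - 7au - 2a + 91u^2 + 33u + 2) + (5a - u)(168c^2 - 12ca + 254cu + 40c - 7au - 2a + 91u^2 + 33u + 2); both groups contain (168c^2 - 12ca + 254cu + 40c - 7au - 2a + 91u^2 + 33u + 2), so (15c + 5a - u) is a factor with cofactor 168c^2 - 12ca + 254cu + 40c - 7au - 2a + 91u^2 + 33u + 2.
The cofactor groups again: 168c^2 - 12ca + 254cu + 40c - 7au - 2a + 91u^2 + 33u + 2 = 14c(12c + 7u + 2) + (-a + 13u + 1)(12c + 7u + 2); both groups contain (12c + 7u + 2), giving (14c - a + 13u + 1)(12c + 7u + 2).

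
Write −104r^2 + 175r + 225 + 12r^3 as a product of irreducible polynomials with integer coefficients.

(2r − 9)(6r + 5)(r − 5)

Among the possible rational roots, r = −5/6 is a root, so (6r + 5) is a factor; dividing leaves 2r^2 − 19r + 45.
The remaining quadratic factors as (2r − 9)(r − 5).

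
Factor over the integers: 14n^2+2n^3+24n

2n(n+3)(n+4)

Pull out the common factor 2n, then factor the remaining trinomial.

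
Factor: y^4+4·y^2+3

Substitute u = y^2 to get a quadratic in u, then factor.
y^2+3 is irreducible over ℤ (always positive, so no real roots).
y^2+1 is irreducible over ℤ (sum of squares).

(y^2+1)·(y^2+3)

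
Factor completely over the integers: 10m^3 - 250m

Pull out the common factor 10m; m^2 - 25 is a difference of squares.

10m(m + 5)(m - 5)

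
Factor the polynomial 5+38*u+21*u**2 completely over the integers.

(3*u+5)*(7*u+1)

Need a pair with product 21·5 = 105 and sum 38: that's 3 and 35.
Split the middle term: 21*u**2+3*u + 35*u+5 = 3*u*(7*u+1) + 5*(7*u+1).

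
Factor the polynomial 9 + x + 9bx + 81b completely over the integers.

Group as (9bx + 81b) + (x + 9) = 9b(x + 9) + (x + 9).
Both groups share the factor (x + 9).

(9b + 1)(x + 9)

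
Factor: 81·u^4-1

(3·u+1)·(3·u-1)·(9·u^2+1)

Difference of squares twice: with A = 3·u and B = 1, A⁴ − B⁴ = (A² − B²)(A² + B²), and A² − B² factors again.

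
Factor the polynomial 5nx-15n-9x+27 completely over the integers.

Group as (5nx-15n) + (-9x+27) = 5n(x-3) - 9(x-3).
Both groups share the factor (x-3).

(5n-9)(x-3)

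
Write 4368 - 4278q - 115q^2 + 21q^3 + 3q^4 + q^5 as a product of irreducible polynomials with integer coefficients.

Trying the rational-root candidates, q = 7 is a root, giving the factor (q - 7) and quotient q^4 + 10q^3 + 91q^2 + 522q - 624.
Then q = -8 is a root, so (q + 8) is a factor; dividing leaves q^3 + 2q^2 + 75q - 78.
Next, q = 1 is a root, so (q - 1) divides it; the quotient is q^2 + 3q + 78.
The quadratic q^2 + 3q + 78 has discriminant -303 < 0 and is irreducible over ℤ.

(q + 8)(q - 1)(q - 7)(q^2 + 3q + 78)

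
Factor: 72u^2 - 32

8(3u + 2)(3u - 2)

Every term has a factor of 8. Then 9u^2 - 4 = (3u)² − (2)².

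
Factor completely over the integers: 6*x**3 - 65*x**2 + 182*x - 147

Trying the rational-root candidates, x = 7/3 is a root, so (3*x - 7) divides it; the quotient is 2*x**2 - 17*x + 21.
The remaining quadratic factors as (x - 7)(2*x - 3).

(2*x - 3)*(3*x - 7)*(x - 7)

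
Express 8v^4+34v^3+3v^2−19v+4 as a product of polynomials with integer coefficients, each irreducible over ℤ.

Trying the rational-root candidates, v = 1/2 is a root, so (2v−1) is a factor; dividing leaves 4v^3+19v^2+11v−4.
Next, v = −1 is a root, giving the factor (v+1) and quotient 4v^2+15v−4.
The remaining quadratic factors as (v+4)(4v−1).

(2v−1)(4v−1)(v+1)(v+4)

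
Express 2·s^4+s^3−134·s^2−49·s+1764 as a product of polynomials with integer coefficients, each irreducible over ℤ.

(2·s+9)·(s+7)·(s−4)·(s−7)

By the rational root theorem, s = −7 is a root, so (s+7) is a factor; dividing leaves 2·s^3−13·s^2−43·s+252.
Continuing, s = 7 is a root, so (s−7) is a factor; dividing leaves 2·s^2+s−36.
The remaining quadratic factors as (2·s+9)(s−4).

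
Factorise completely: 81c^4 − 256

(3c + 4)(3c − 4)(9c^2 + 16)

Write as (9c^2)² − (16)², then factor 9c^2 − 16 once more.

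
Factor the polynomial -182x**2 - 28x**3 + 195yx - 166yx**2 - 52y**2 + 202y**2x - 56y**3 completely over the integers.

Group: y(-56y**2 + 90yx - 52y + 14x**2 + 91x) - 2x(-56y**2 + 90yx - 52y + 14x**2 + 91x); both groups contain (-56y**2 + 90yx - 52y + 14x**2 + 91x), so (y - 2x) is a factor with cofactor -56y**2 + 90yx - 52y + 14x**2 + 91x.
The cofactor groups again: -56y**2 + 90yx - 52y + 14x**2 + 91x = -4y(14y + 2x + 13) + 7x(14y + 2x + 13); both groups contain (14y + 2x + 13), giving -(4y - 7x)(14y + 2x + 13).

-(y - 2x)(4y - 7x)(14y + 2x + 13)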